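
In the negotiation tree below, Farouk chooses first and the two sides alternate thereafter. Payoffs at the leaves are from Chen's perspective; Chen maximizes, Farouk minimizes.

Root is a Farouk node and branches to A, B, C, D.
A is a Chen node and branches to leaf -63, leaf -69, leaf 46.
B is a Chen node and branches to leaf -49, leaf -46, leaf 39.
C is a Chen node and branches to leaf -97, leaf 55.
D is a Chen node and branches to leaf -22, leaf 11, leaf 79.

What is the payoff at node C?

55

C (Chen): max(-97, 55) = 55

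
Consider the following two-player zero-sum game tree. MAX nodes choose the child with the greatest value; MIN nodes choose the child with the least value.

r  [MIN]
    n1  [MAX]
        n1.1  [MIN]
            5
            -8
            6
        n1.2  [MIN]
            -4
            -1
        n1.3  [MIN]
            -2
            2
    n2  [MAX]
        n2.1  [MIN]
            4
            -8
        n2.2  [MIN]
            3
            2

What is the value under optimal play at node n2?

n2.1 (MIN): min(4, -8) = -8
n2.2 (MIN): min(3, 2) = 2
n2 (MAX): max(-8, 2) = 2

2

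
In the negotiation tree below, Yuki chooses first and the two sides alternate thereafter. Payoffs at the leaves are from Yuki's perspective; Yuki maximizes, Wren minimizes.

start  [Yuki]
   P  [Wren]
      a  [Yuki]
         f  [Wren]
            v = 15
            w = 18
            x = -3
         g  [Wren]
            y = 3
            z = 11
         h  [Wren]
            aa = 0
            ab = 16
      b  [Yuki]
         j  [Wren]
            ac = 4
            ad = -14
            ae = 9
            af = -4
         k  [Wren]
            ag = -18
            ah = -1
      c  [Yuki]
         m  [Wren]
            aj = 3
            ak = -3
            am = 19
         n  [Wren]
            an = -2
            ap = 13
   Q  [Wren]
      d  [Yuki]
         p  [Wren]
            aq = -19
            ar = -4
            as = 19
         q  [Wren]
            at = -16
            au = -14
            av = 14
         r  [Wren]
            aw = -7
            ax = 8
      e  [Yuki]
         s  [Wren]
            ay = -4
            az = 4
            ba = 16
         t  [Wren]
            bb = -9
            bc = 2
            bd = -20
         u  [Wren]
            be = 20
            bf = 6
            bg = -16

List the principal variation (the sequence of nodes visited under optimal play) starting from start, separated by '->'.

f (Wren): min(15, 18, -3) = -3
g (Wren): min(3, 11) = 3
h (Wren): min(0, 16) = 0
a (Yuki): max(-3, 3, 0) = 3
j (Wren): min(4, -14, 9, -4) = -14
k (Wren): min(-18, -1) = -18
b (Yuki): max(-14, -18) = -14
m (Wren): min(3, -3, 19) = -3
n (Wren): min(-2, 13) = -2
c (Yuki): max(-3, -2) = -2
P (Wren): min(3, -14, -2) = -14
p (Wren): min(-19, -4, 19) = -19
q (Wren): min(-16, -14, 14) = -16
r (Wren): min(-7, 8) = -7
d (Yuki): max(-19, -16, -7) = -7
s (Wren): min(-4, 4, 16) = -4
t (Wren): min(-9, 2, -20) = -20
u (Wren): min(20, 6, -16) = -16
e (Yuki): max(-4, -20, -16) = -4
Q (Wren): min(-7, -4) = -7
start (Yuki): max(-14, -7) = -7
At start, Yuki picks Q (highest: -7).
At Q, Wren picks d (lowest: -7).
At d, Yuki picks r (highest: -7).
At r, Wren picks aw (lowest: -7).
Terminal value -7.

start -> Q -> d -> r -> aw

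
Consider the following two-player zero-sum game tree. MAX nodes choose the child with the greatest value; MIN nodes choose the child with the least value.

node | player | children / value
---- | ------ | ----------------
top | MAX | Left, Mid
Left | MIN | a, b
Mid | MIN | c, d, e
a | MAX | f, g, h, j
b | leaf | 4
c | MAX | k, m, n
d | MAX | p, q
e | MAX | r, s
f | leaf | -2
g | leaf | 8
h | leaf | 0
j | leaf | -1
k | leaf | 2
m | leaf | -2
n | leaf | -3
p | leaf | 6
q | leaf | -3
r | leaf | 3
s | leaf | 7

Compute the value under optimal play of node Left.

4

a (MAX): max(-2, 8, 0, -1) = 8
Left (MIN): min(8, 4) = 4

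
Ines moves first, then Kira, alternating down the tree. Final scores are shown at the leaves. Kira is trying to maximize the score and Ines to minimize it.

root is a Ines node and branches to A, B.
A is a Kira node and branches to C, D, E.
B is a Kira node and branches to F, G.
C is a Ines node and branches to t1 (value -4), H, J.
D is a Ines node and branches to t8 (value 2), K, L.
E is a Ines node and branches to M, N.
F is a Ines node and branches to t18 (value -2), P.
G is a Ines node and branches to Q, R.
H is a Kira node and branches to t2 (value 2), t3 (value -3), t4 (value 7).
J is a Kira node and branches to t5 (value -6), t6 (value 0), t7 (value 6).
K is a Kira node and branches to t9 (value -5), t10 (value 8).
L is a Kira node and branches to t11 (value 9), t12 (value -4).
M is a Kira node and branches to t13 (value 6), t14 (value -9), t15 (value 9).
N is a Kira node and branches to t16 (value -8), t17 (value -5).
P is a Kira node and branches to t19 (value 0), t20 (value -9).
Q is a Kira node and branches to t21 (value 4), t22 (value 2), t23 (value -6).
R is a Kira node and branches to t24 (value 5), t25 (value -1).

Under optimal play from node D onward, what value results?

2

K (Kira): max(-5, 8) = 8
L (Kira): max(9, -4) = 9
D (Ines): min(2, 8, 9) = 2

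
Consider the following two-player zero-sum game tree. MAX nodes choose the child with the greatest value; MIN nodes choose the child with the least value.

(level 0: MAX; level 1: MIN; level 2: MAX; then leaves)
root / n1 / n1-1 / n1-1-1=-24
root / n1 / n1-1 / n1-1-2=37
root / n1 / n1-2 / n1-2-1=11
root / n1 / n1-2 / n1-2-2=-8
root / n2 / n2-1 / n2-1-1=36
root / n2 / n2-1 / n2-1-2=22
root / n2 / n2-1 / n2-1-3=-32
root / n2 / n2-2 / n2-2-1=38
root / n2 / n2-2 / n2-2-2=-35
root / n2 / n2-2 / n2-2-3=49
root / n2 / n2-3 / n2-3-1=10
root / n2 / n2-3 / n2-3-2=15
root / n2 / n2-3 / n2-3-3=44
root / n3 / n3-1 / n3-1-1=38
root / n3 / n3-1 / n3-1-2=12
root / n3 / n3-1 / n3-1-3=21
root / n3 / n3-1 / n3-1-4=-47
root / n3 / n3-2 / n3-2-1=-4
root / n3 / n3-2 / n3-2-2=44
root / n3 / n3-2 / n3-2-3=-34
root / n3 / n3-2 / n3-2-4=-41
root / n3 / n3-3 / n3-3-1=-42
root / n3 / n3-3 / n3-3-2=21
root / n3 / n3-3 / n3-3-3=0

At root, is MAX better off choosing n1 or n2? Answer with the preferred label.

n1-1 (MAX): max(-24, 37) = 37
n1-2 (MAX): max(11, -8) = 11
n1 (MIN): min(37, 11) = 11
n2-1 (MAX): max(36, 22, -32) = 36
n2-2 (MAX): max(38, -35, 49) = 49
n2-3 (MAX): max(10, 15, 44) = 44
n2 (MIN): min(36, 49, 44) = 36
MAX prefers the higher value; n1=11, n2=36. n2 is better since 36 > 11.

n2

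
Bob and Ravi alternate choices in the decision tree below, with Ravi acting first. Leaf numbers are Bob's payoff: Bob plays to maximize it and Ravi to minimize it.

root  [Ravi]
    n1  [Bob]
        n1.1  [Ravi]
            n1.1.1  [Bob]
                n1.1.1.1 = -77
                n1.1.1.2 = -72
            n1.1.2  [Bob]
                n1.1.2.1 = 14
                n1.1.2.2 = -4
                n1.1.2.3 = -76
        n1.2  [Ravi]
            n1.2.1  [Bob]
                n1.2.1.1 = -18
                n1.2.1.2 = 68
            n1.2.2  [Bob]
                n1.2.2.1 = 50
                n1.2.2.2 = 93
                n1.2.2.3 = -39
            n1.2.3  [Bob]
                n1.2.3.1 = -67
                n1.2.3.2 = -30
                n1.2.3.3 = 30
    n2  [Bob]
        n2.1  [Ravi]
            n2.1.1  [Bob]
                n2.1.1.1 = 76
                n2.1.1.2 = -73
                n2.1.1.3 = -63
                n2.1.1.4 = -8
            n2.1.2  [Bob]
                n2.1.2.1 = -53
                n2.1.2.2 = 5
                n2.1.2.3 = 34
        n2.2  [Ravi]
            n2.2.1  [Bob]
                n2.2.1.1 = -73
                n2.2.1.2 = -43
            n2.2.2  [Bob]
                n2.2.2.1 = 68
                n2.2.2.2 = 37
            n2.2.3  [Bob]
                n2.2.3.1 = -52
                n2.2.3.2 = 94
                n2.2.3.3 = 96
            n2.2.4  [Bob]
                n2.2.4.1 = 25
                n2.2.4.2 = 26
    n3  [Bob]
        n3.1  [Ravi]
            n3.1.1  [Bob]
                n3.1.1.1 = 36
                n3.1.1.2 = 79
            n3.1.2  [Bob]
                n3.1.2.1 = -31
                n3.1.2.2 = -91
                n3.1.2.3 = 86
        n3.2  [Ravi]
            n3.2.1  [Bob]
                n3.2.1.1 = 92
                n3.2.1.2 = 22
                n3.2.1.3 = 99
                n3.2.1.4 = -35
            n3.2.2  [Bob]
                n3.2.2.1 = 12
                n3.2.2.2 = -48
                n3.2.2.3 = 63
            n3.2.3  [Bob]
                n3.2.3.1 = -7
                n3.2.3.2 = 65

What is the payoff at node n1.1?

n1.1.1 (Bob): max(-77, -72) = -72
n1.1.2 (Bob): max(14, -4, -76) = 14
n1.1 (Ravi): min(-72, 14) = -72

-72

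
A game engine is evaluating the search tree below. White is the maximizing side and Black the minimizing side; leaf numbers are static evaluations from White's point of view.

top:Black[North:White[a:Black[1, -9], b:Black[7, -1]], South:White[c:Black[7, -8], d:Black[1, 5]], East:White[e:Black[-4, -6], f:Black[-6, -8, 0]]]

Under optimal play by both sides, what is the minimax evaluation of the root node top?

a (Black): min(1, -9) = -9
b (Black): min(7, -1) = -1
North (White): max(-9, -1) = -1
c (Black): min(7, -8) = -8
d (Black): min(1, 5) = 1
South (White): max(-8, 1) = 1
e (Black): min(-4, -6) = -6
f (Black): min(-6, -8, 0) = -8
East (White): max(-6, -8) = -6
top (Black): min(-1, 1, -6) = -6

-6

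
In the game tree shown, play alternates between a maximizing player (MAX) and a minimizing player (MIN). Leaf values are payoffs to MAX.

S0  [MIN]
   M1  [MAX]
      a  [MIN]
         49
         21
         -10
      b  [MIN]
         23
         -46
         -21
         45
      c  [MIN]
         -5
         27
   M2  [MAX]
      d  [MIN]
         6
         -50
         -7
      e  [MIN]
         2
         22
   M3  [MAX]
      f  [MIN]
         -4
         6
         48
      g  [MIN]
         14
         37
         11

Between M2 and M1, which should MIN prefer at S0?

M1

d (MIN): min(6, -50, -7) = -50
e (MIN): min(2, 22) = 2
M2 (MAX): max(-50, 2) = 2
a (MIN): min(49, 21, -10) = -10
b (MIN): min(23, -46, -21, 45) = -46
c (MIN): min(-5, 27) = -5
M1 (MAX): max(-10, -46, -5) = -5
MIN prefers the lower value; M2=2, M1=-5. M1 is better since -5 < 2.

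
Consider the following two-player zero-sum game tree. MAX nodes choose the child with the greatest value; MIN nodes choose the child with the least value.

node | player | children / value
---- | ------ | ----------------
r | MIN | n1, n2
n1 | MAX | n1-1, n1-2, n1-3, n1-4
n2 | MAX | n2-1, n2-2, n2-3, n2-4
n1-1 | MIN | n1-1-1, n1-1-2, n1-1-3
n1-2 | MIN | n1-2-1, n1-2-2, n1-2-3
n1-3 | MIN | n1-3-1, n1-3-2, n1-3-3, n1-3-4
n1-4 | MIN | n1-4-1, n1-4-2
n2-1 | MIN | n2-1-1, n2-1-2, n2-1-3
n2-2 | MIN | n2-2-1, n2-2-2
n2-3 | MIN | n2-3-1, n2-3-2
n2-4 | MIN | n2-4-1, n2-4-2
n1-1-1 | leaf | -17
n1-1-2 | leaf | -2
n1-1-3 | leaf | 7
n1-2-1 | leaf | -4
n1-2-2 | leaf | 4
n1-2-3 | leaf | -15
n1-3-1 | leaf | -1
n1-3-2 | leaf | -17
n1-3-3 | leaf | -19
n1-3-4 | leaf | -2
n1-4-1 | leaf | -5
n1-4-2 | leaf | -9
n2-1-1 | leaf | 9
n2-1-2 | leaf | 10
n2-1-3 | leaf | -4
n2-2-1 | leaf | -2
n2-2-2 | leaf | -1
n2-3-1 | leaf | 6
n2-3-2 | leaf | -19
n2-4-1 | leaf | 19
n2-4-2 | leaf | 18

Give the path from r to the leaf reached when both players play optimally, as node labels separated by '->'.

n1-1 (MIN): min(-17, -2, 7) = -17
n1-2 (MIN): min(-4, 4, -15) = -15
n1-3 (MIN): min(-1, -17, -19, -2) = -19
n1-4 (MIN): min(-5, -9) = -9
n1 (MAX): max(-17, -15, -19, -9) = -9
n2-1 (MIN): min(9, 10, -4) = -4
n2-2 (MIN): min(-2, -1) = -2
n2-3 (MIN): min(6, -19) = -19
n2-4 (MIN): min(19, 18) = 18
n2 (MAX): max(-4, -2, -19, 18) = 18
r (MIN): min(-9, 18) = -9
At r, MIN picks n1 (lowest: -9).
At n1, MAX picks n1-4 (highest: -9).
At n1-4, MIN picks n1-4-2 (lowest: -9).
Terminal value -9.

r -> n1 -> n1-4 -> n1-4-2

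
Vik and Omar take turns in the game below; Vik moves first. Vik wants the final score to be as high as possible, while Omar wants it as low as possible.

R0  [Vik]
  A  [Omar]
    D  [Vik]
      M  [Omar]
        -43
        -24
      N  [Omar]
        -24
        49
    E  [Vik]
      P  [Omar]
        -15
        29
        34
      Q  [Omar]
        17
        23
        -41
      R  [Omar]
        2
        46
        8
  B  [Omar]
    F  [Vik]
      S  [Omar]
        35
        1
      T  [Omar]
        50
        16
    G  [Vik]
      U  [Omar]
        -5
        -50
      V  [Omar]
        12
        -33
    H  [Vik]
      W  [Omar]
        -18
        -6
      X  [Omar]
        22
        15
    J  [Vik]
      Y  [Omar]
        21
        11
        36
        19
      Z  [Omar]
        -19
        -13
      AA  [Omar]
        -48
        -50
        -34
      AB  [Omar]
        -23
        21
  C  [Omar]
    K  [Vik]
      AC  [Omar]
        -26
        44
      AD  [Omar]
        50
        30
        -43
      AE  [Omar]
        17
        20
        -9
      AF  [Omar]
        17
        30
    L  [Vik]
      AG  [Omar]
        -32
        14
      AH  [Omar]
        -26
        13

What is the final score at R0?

-24

M (Omar): min(-43, -24) = -43
N (Omar): min(-24, 49) = -24
D (Vik): max(-43, -24) = -24
P (Omar): min(-15, 29, 34) = -15
Q (Omar): min(17, 23, -41) = -41
R (Omar): min(2, 46, 8) = 2
E (Vik): max(-15, -41, 2) = 2
A (Omar): min(-24, 2) = -24
S (Omar): min(35, 1) = 1
T (Omar): min(50, 16) = 16
F (Vik): max(1, 16) = 16
U (Omar): min(-5, -50) = -50
V (Omar): min(12, -33) = -33
G (Vik): max(-50, -33) = -33
W (Omar): min(-18, -6) = -18
X (Omar): min(22, 15) = 15
H (Vik): max(-18, 15) = 15
Y (Omar): min(21, 11, 36, 19) = 11
Z (Omar): min(-19, -13) = -19
AA (Omar): min(-48, -50, -34) = -50
AB (Omar): min(-23, 21) = -23
J (Vik): max(11, -19, -50, -23) = 11
B (Omar): min(16, -33, 15, 11) = -33
AC (Omar): min(-26, 44) = -26
AD (Omar): min(50, 30, -43) = -43
AE (Omar): min(17, 20, -9) = -9
AF (Omar): min(17, 30) = 17
K (Vik): max(-26, -43, -9, 17) = 17
AG (Omar): min(-32, 14) = -32
AH (Omar): min(-26, 13) = -26
L (Vik): max(-32, -26) = -26
C (Omar): min(17, -26) = -26
R0 (Vik): max(-24, -33, -26) = -24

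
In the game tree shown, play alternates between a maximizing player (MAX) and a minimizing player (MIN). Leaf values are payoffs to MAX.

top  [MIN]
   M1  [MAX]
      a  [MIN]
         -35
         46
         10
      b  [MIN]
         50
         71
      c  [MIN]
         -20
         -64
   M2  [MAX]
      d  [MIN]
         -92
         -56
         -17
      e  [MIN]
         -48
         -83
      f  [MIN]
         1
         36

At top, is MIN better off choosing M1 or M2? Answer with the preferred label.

a (MIN): min(-35, 46, 10) = -35
b (MIN): min(50, 71) = 50
c (MIN): min(-20, -64) = -64
M1 (MAX): max(-35, 50, -64) = 50
d (MIN): min(-92, -56, -17) = -92
e (MIN): min(-48, -83) = -83
f (MIN): min(1, 36) = 1
M2 (MAX): max(-92, -83, 1) = 1
MIN prefers the lower value; M1=50, M2=1. M2 is better since 1 < 50.

M2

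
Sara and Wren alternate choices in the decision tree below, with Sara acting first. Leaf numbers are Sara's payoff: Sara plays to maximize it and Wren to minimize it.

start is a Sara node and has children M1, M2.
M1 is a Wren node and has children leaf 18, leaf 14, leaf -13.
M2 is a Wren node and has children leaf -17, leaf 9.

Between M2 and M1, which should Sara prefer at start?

M1

M2 (Wren): min(-17, 9) = -17
M1 (Wren): min(18, 14, -13) = -13
Sara prefers the higher value; M2=-17, M1=-13. M1 is better since -13 > -17.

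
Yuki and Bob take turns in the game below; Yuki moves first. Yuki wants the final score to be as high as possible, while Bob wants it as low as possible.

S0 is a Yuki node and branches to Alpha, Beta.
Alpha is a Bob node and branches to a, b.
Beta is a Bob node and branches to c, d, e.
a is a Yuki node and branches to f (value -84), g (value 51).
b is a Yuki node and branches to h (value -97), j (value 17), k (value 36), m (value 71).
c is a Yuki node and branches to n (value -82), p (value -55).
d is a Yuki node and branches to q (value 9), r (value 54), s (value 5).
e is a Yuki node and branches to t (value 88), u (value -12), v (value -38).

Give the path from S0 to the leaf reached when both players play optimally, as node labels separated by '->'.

S0 -> Alpha -> a -> g

a (Yuki): max(-84, 51) = 51
b (Yuki): max(-97, 17, 36, 71) = 71
Alpha (Bob): min(51, 71) = 51
c (Yuki): max(-82, -55) = -55
d (Yuki): max(9, 54, 5) = 54
e (Yuki): max(88, -12, -38) = 88
Beta (Bob): min(-55, 54, 88) = -55
S0 (Yuki): max(51, -55) = 51
At S0, Yuki picks Alpha (highest: 51).
At Alpha, Bob picks a (lowest: 51).
At a, Yuki picks g (highest: 51).
Terminal value 51.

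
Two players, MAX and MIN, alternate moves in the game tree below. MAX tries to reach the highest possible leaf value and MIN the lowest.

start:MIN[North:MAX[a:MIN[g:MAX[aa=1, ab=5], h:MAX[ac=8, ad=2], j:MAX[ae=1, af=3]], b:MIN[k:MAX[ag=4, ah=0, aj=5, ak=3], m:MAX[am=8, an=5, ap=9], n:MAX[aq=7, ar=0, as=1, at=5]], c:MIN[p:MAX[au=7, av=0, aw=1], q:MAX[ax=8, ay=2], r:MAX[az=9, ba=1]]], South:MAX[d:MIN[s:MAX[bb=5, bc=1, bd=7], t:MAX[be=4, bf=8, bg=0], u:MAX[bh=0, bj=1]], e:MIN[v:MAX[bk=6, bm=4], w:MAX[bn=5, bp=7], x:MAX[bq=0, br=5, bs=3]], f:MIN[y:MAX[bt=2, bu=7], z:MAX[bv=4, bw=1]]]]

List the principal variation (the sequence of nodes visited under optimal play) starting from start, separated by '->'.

start -> South -> e -> x -> br

g (MAX): max(1, 5) = 5
h (MAX): max(8, 2) = 8
j (MAX): max(1, 3) = 3
a (MIN): min(5, 8, 3) = 3
k (MAX): max(4, 0, 5, 3) = 5
m (MAX): max(8, 5, 9) = 9
n (MAX): max(7, 0, 1, 5) = 7
b (MIN): min(5, 9, 7) = 5
p (MAX): max(7, 0, 1) = 7
q (MAX): max(8, 2) = 8
r (MAX): max(9, 1) = 9
c (MIN): min(7, 8, 9) = 7
North (MAX): max(3, 5, 7) = 7
s (MAX): max(5, 1, 7) = 7
t (MAX): max(4, 8, 0) = 8
u (MAX): max(0, 1) = 1
d (MIN): min(7, 8, 1) = 1
v (MAX): max(6, 4) = 6
w (MAX): max(5, 7) = 7
x (MAX): max(0, 5, 3) = 5
e (MIN): min(6, 7, 5) = 5
y (MAX): max(2, 7) = 7
z (MAX): max(4, 1) = 4
f (MIN): min(7, 4) = 4
South (MAX): max(1, 5, 4) = 5
start (MIN): min(7, 5) = 5
At start, MIN picks South (lowest: 5).
At South, MAX picks e (highest: 5).
At e, MIN picks x (lowest: 5).
At x, MAX picks br (highest: 5).
Terminal value 5.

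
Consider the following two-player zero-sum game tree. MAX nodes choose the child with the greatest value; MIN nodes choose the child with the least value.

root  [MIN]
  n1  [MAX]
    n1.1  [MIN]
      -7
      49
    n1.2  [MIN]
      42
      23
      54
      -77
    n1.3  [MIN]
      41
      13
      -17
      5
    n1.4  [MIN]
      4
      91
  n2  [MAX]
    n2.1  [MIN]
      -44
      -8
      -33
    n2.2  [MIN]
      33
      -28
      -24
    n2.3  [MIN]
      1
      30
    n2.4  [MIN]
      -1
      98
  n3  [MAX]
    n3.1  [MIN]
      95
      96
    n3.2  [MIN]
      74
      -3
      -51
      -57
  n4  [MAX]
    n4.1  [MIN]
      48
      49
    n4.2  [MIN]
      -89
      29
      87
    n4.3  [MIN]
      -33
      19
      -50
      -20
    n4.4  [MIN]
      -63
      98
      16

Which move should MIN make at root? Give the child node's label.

n1.1 (MIN): min(-7, 49) = -7
n1.2 (MIN): min(42, 23, 54, -77) = -77
n1.3 (MIN): min(41, 13, -17, 5) = -17
n1.4 (MIN): min(4, 91) = 4
n1 (MAX): max(-7, -77, -17, 4) = 4
n2.1 (MIN): min(-44, -8, -33) = -44
n2.2 (MIN): min(33, -28, -24) = -28
n2.3 (MIN): min(1, 30) = 1
n2.4 (MIN): min(-1, 98) = -1
n2 (MAX): max(-44, -28, 1, -1) = 1
n3.1 (MIN): min(95, 96) = 95
n3.2 (MIN): min(74, -3, -51, -57) = -57
n3 (MAX): max(95, -57) = 95
n4.1 (MIN): min(48, 49) = 48
n4.2 (MIN): min(-89, 29, 87) = -89
n4.3 (MIN): min(-33, 19, -50, -20) = -50
n4.4 (MIN): min(-63, 98, 16) = -63
n4 (MAX): max(48, -89, -50, -63) = 48
root (MIN): min(4, 1, 95, 48) = 1
MIN at root wants the lowest of {n1=4, n2=1, n3=95, n4=48}, so chooses n2.

n2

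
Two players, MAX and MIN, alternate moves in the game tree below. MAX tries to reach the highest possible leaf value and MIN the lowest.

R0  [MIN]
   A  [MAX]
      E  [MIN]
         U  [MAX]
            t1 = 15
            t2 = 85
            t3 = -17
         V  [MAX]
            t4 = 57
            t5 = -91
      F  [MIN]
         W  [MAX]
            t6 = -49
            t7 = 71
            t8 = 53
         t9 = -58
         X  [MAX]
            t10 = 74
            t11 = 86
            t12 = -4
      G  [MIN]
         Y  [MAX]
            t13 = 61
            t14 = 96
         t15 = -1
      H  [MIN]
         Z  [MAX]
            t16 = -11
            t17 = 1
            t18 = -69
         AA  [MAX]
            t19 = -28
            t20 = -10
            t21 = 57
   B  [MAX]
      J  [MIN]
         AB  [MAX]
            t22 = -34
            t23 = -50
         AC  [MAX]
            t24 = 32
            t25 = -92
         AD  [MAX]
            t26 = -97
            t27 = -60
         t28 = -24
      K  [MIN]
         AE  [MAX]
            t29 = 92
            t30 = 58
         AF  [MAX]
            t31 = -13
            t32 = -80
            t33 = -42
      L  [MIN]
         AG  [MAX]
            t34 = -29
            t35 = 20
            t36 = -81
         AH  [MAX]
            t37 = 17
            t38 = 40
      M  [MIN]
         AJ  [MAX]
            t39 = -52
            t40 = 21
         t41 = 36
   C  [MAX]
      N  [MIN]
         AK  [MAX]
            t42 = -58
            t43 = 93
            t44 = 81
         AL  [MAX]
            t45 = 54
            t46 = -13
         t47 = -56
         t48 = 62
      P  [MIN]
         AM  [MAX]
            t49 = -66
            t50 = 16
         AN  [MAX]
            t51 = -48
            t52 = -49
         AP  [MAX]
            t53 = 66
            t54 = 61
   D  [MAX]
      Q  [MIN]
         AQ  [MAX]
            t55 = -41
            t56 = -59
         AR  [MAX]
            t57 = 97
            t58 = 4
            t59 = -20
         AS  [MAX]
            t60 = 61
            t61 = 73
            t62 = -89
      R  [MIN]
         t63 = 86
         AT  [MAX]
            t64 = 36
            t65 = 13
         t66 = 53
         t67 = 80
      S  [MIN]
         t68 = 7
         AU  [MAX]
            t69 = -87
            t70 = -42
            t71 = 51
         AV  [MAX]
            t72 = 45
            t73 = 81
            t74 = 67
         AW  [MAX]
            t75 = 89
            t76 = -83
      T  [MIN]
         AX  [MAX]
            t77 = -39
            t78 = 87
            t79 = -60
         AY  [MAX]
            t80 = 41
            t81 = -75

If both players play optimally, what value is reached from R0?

-48

U (MAX): max(15, 85, -17) = 85
V (MAX): max(57, -91) = 57
E (MIN): min(85, 57) = 57
W (MAX): max(-49, 71, 53) = 71
X (MAX): max(74, 86, -4) = 86
F (MIN): min(71, -58, 86) = -58
Y (MAX): max(61, 96) = 96
G (MIN): min(96, -1) = -1
Z (MAX): max(-11, 1, -69) = 1
AA (MAX): max(-28, -10, 57) = 57
H (MIN): min(1, 57) = 1
A (MAX): max(57, -58, -1, 1) = 57
AB (MAX): max(-34, -50) = -34
AC (MAX): max(32, -92) = 32
AD (MAX): max(-97, -60) = -60
J (MIN): min(-34, 32, -60, -24) = -60
AE (MAX): max(92, 58) = 92
AF (MAX): max(-13, -80, -42) = -13
K (MIN): min(92, -13) = -13
AG (MAX): max(-29, 20, -81) = 20
AH (MAX): max(17, 40) = 40
L (MIN): min(20, 40) = 20
AJ (MAX): max(-52, 21) = 21
M (MIN): min(21, 36) = 21
B (MAX): max(-60, -13, 20, 21) = 21
AK (MAX): max(-58, 93, 81) = 93
AL (MAX): max(54, -13) = 54
N (MIN): min(93, 54, -56, 62) = -56
AM (MAX): max(-66, 16) = 16
AN (MAX): max(-48, -49) = -48
AP (MAX): max(66, 61) = 66
P (MIN): min(16, -48, 66) = -48
C (MAX): max(-56, -48) = -48
AQ (MAX): max(-41, -59) = -41
AR (MAX): max(97, 4, -20) = 97
AS (MAX): max(61, 73, -89) = 73
Q (MIN): min(-41, 97, 73) = -41
AT (MAX): max(36, 13) = 36
R (MIN): min(86, 36, 53, 80) = 36
AU (MAX): max(-87, -42, 51) = 51
AV (MAX): max(45, 81, 67) = 81
AW (MAX): max(89, -83) = 89
S (MIN): min(7, 51, 81, 89) = 7
AX (MAX): max(-39, 87, -60) = 87
AY (MAX): max(41, -75) = 41
T (MIN): min(87, 41) = 41
D (MAX): max(-41, 36, 7, 41) = 41
R0 (MIN): min(57, 21, -48, 41) = -48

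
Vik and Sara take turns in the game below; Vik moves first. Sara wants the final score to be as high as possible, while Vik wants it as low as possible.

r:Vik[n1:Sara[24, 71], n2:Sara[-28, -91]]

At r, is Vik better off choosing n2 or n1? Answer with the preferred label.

n2 (Sara): max(-28, -91) = -28
n1 (Sara): max(24, 71) = 71
Vik prefers the lower value; n2=-28, n1=71. n2 is better since -28 < 71.

n2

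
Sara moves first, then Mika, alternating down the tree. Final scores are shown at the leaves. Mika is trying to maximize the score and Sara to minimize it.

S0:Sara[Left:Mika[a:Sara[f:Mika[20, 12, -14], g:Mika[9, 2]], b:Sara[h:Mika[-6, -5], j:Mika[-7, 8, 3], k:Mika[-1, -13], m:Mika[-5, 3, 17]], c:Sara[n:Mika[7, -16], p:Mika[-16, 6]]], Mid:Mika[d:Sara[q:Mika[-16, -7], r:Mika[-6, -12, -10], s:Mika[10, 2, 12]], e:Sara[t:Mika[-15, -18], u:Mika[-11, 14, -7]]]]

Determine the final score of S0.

-7

f (Mika): max(20, 12, -14) = 20
g (Mika): max(9, 2) = 9
a (Sara): min(20, 9) = 9
h (Mika): max(-6, -5) = -5
j (Mika): max(-7, 8, 3) = 8
k (Mika): max(-1, -13) = -1
m (Mika): max(-5, 3, 17) = 17
b (Sara): min(-5, 8, -1, 17) = -5
n (Mika): max(7, -16) = 7
p (Mika): max(-16, 6) = 6
c (Sara): min(7, 6) = 6
Left (Mika): max(9, -5, 6) = 9
q (Mika): max(-16, -7) = -7
r (Mika): max(-6, -12, -10) = -6
s (Mika): max(10, 2, 12) = 12
d (Sara): min(-7, -6, 12) = -7
t (Mika): max(-15, -18) = -15
u (Mika): max(-11, 14, -7) = 14
e (Sara): min(-15, 14) = -15
Mid (Mika): max(-7, -15) = -7
S0 (Sara): min(9, -7) = -7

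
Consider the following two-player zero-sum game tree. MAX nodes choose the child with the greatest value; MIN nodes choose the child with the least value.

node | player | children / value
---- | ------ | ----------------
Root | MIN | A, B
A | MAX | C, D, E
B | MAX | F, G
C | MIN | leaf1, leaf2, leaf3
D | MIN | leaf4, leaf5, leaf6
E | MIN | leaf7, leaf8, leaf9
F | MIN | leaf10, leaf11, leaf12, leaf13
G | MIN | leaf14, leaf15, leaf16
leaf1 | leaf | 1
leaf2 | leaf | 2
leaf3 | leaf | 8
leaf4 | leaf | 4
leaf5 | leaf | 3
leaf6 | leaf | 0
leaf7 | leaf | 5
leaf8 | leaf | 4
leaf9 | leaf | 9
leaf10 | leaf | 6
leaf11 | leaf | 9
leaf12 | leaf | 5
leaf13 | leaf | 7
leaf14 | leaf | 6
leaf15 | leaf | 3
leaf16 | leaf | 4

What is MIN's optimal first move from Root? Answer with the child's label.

C (MIN): min(1, 2, 8) = 1
D (MIN): min(4, 3, 0) = 0
E (MIN): min(5, 4, 9) = 4
A (MAX): max(1, 0, 4) = 4
F (MIN): min(6, 9, 5, 7) = 5
G (MIN): min(6, 3, 4) = 3
B (MAX): max(5, 3) = 5
Root (MIN): min(4, 5) = 4
MIN at Root wants the lowest of {A=4, B=5}, so chooses A.

A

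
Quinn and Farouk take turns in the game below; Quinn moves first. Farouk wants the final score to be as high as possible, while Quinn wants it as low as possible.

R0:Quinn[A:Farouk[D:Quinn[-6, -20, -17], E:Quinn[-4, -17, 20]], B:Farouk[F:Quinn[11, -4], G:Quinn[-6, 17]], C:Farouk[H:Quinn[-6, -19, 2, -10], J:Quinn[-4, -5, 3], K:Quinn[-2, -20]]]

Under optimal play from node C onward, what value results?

H (Quinn): min(-6, -19, 2, -10) = -19
J (Quinn): min(-4, -5, 3) = -5
K (Quinn): min(-2, -20) = -20
C (Farouk): max(-19, -5, -20) = -5

-5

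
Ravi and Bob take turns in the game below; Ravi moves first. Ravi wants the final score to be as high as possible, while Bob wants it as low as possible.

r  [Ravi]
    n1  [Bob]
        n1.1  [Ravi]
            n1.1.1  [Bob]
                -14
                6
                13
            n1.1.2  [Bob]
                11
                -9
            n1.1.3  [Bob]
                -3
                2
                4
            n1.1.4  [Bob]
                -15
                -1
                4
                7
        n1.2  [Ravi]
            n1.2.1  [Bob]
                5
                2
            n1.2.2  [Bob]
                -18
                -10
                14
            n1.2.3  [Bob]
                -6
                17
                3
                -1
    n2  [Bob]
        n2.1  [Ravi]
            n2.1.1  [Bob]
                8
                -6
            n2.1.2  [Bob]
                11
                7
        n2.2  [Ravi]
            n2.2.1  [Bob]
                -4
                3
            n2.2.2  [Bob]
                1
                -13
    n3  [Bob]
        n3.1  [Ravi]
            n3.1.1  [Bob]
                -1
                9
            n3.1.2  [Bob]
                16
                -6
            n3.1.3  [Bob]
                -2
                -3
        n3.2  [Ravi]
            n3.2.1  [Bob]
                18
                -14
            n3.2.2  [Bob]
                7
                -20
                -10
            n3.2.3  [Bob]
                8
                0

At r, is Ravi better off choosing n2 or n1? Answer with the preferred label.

n1

n2.1.1 (Bob): min(8, -6) = -6
n2.1.2 (Bob): min(11, 7) = 7
n2.1 (Ravi): max(-6, 7) = 7
n2.2.1 (Bob): min(-4, 3) = -4
n2.2.2 (Bob): min(1, -13) = -13
n2.2 (Ravi): max(-4, -13) = -4
n2 (Bob): min(7, -4) = -4
n1.1.1 (Bob): min(-14, 6, 13) = -14
n1.1.2 (Bob): min(11, -9) = -9
n1.1.3 (Bob): min(-3, 2, 4) = -3
n1.1.4 (Bob): min(-15, -1, 4, 7) = -15
n1.1 (Ravi): max(-14, -9, -3, -15) = -3
n1.2.1 (Bob): min(5, 2) = 2
n1.2.2 (Bob): min(-18, -10, 14) = -18
n1.2.3 (Bob): min(-6, 17, 3, -1) = -6
n1.2 (Ravi): max(2, -18, -6) = 2
n1 (Bob): min(-3, 2) = -3
Ravi prefers the higher value; n2=-4, n1=-3. n1 is better since -3 > -4.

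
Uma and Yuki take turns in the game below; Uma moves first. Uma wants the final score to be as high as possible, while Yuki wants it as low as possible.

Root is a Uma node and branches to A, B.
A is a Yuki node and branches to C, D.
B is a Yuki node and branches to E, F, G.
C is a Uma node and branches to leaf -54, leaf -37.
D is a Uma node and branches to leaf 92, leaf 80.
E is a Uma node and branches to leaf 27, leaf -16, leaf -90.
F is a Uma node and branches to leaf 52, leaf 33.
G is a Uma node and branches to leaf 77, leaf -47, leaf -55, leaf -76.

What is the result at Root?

C (Uma): max(-54, -37) = -37
D (Uma): max(92, 80) = 92
A (Yuki): min(-37, 92) = -37
E (Uma): max(27, -16, -90) = 27
F (Uma): max(52, 33) = 52
G (Uma): max(77, -47, -55, -76) = 77
B (Yuki): min(27, 52, 77) = 27
Root (Uma): max(-37, 27) = 27

27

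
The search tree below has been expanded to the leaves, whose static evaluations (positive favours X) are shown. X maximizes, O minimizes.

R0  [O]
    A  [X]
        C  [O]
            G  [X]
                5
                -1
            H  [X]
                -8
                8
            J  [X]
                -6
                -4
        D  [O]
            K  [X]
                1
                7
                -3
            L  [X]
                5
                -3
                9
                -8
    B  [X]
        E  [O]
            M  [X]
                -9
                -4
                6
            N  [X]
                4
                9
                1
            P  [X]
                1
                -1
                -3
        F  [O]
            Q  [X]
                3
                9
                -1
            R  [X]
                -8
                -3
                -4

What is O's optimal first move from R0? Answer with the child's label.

B

G (X): max(5, -1) = 5
H (X): max(-8, 8) = 8
J (X): max(-6, -4) = -4
C (O): min(5, 8, -4) = -4
K (X): max(1, 7, -3) = 7
L (X): max(5, -3, 9, -8) = 9
D (O): min(7, 9) = 7
A (X): max(-4, 7) = 7
M (X): max(-9, -4, 6) = 6
N (X): max(4, 9, 1) = 9
P (X): max(1, -1, -3) = 1
E (O): min(6, 9, 1) = 1
Q (X): max(3, 9, -1) = 9
R (X): max(-8, -3, -4) = -3
F (O): min(9, -3) = -3
B (X): max(1, -3) = 1
R0 (O): min(7, 1) = 1
O at R0 wants the lowest of {A=7, B=1}, so chooses B.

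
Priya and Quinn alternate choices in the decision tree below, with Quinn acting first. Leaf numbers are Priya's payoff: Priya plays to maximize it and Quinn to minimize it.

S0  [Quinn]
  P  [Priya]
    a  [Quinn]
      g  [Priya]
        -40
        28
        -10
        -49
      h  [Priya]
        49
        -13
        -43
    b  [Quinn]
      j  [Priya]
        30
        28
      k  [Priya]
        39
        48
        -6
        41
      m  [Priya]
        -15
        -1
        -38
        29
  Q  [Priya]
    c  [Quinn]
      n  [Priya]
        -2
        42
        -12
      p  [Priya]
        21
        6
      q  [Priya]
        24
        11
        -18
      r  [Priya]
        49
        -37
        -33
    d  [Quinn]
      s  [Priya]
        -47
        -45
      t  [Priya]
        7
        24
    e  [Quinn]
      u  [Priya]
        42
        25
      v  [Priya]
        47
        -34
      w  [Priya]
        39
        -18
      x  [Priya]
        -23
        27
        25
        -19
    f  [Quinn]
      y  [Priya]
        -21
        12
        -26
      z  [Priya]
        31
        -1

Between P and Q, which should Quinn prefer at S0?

g (Priya): max(-40, 28, -10, -49) = 28
h (Priya): max(49, -13, -43) = 49
a (Quinn): min(28, 49) = 28
j (Priya): max(30, 28) = 30
k (Priya): max(39, 48, -6, 41) = 48
m (Priya): max(-15, -1, -38, 29) = 29
b (Quinn): min(30, 48, 29) = 29
P (Priya): max(28, 29) = 29
n (Priya): max(-2, 42, -12) = 42
p (Priya): max(21, 6) = 21
q (Priya): max(24, 11, -18) = 24
r (Priya): max(49, -37, -33) = 49
c (Quinn): min(42, 21, 24, 49) = 21
s (Priya): max(-47, -45) = -45
t (Priya): max(7, 24) = 24
d (Quinn): min(-45, 24) = -45
u (Priya): max(42, 25) = 42
v (Priya): max(47, -34) = 47
w (Priya): max(39, -18) = 39
x (Priya): max(-23, 27, 25, -19) = 27
e (Quinn): min(42, 47, 39, 27) = 27
y (Priya): max(-21, 12, -26) = 12
z (Priya): max(31, -1) = 31
f (Quinn): min(12, 31) = 12
Q (Priya): max(21, -45, 27, 12) = 27
Quinn prefers the lower value; P=29, Q=27. Q is better since 27 < 29.

Q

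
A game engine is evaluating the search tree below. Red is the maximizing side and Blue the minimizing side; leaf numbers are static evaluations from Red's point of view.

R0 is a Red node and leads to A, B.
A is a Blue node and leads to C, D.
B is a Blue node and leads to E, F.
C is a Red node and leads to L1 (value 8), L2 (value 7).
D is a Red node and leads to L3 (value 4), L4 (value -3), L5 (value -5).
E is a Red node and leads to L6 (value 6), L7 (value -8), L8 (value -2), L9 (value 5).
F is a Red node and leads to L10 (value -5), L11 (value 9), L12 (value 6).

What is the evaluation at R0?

C (Red): max(8, 7) = 8
D (Red): max(4, -3, -5) = 4
A (Blue): min(8, 4) = 4
E (Red): max(6, -8, -2, 5) = 6
F (Red): max(-5, 9, 6) = 9
B (Blue): min(6, 9) = 6
R0 (Red): max(4, 6) = 6

6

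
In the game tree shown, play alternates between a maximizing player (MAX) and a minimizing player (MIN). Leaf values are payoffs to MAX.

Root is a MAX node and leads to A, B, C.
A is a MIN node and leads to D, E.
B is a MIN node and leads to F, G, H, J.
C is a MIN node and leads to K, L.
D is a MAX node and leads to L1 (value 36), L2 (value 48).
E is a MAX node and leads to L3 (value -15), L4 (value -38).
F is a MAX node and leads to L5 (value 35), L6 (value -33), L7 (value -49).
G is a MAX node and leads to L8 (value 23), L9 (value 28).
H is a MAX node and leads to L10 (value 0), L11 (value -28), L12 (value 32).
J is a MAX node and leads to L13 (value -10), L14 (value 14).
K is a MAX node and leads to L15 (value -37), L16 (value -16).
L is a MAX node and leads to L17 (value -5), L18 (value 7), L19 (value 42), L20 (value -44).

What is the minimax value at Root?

D (MAX): max(36, 48) = 48
E (MAX): max(-15, -38) = -15
A (MIN): min(48, -15) = -15
F (MAX): max(35, -33, -49) = 35
G (MAX): max(23, 28) = 28
H (MAX): max(0, -28, 32) = 32
J (MAX): max(-10, 14) = 14
B (MIN): min(35, 28, 32, 14) = 14
K (MAX): max(-37, -16) = -16
L (MAX): max(-5, 7, 42, -44) = 42
C (MIN): min(-16, 42) = -16
Root (MAX): max(-15, 14, -16) = 14

14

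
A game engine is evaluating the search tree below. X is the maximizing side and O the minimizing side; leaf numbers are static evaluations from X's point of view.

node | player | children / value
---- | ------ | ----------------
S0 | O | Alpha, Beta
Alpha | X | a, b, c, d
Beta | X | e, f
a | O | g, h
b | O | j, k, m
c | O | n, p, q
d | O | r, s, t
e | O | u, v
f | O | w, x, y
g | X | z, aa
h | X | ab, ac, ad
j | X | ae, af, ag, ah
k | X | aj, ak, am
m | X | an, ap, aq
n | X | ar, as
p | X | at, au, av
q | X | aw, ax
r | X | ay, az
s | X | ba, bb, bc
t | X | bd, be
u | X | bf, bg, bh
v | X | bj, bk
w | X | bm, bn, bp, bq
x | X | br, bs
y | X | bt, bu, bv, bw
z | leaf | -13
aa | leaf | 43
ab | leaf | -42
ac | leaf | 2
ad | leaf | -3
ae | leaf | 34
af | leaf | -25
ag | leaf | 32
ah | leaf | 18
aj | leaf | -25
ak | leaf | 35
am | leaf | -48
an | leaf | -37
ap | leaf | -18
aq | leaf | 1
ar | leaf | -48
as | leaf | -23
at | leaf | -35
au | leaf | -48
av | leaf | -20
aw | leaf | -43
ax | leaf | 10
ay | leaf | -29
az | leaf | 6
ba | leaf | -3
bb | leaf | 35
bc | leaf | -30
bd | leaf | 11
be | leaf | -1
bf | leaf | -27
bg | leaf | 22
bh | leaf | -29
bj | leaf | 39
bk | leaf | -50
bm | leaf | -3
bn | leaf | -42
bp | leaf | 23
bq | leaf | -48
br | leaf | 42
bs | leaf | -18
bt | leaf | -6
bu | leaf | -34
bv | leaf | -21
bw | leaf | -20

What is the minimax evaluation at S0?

6

g (X): max(-13, 43) = 43
h (X): max(-42, 2, -3) = 2
a (O): min(43, 2) = 2
j (X): max(34, -25, 32, 18) = 34
k (X): max(-25, 35, -48) = 35
m (X): max(-37, -18, 1) = 1
b (O): min(34, 35, 1) = 1
n (X): max(-48, -23) = -23
p (X): max(-35, -48, -20) = -20
q (X): max(-43, 10) = 10
c (O): min(-23, -20, 10) = -23
r (X): max(-29, 6) = 6
s (X): max(-3, 35, -30) = 35
t (X): max(11, -1) = 11
d (O): min(6, 35, 11) = 6
Alpha (X): max(2, 1, -23, 6) = 6
u (X): max(-27, 22, -29) = 22
v (X): max(39, -50) = 39
e (O): min(22, 39) = 22
w (X): max(-3, -42, 23, -48) = 23
x (X): max(42, -18) = 42
y (X): max(-6, -34, -21, -20) = -6
f (O): min(23, 42, -6) = -6
Beta (X): max(22, -6) = 22
S0 (O): min(6, 22) = 6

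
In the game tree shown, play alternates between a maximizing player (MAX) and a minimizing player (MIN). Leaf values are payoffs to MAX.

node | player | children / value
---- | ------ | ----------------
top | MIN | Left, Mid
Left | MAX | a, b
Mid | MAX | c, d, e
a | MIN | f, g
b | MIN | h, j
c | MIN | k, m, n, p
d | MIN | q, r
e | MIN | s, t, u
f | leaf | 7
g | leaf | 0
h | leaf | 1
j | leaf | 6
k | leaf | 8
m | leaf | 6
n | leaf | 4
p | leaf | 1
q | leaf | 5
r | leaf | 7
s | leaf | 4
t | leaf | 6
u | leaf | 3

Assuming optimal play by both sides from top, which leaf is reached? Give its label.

h

a (MIN): min(7, 0) = 0
b (MIN): min(1, 6) = 1
Left (MAX): max(0, 1) = 1
c (MIN): min(8, 6, 4, 1) = 1
d (MIN): min(5, 7) = 5
e (MIN): min(4, 6, 3) = 3
Mid (MAX): max(1, 5, 3) = 5
top (MIN): min(1, 5) = 1
At top, MIN picks Left (lowest: 1).
At Left, MAX picks b (highest: 1).
At b, MIN picks h (lowest: 1).
Terminal value 1.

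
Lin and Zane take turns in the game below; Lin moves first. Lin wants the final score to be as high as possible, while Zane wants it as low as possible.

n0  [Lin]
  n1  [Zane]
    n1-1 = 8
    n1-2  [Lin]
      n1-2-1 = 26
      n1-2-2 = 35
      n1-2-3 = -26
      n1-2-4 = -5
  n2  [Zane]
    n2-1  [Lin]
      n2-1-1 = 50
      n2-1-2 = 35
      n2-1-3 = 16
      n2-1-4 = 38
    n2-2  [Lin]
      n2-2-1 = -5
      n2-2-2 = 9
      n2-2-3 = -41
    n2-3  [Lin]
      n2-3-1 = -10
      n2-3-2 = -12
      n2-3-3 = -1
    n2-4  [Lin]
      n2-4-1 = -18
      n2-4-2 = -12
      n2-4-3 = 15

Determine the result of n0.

8

n1-2 (Lin): max(26, 35, -26, -5) = 35
n1 (Zane): min(8, 35) = 8
n2-1 (Lin): max(50, 35, 16, 38) = 50
n2-2 (Lin): max(-5, 9, -41) = 9
n2-3 (Lin): max(-10, -12, -1) = -1
n2-4 (Lin): max(-18, -12, 15) = 15
n2 (Zane): min(50, 9, -1, 15) = -1
n0 (Lin): max(8, -1) = 8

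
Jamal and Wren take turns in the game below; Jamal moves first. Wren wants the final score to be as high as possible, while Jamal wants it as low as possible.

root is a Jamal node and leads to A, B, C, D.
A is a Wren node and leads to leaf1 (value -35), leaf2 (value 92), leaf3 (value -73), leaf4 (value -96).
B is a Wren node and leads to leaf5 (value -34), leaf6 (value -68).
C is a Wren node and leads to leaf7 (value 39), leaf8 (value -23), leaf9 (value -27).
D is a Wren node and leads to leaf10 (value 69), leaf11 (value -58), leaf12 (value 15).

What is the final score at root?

-34

A (Wren): max(-35, 92, -73, -96) = 92
B (Wren): max(-34, -68) = -34
C (Wren): max(39, -23, -27) = 39
D (Wren): max(69, -58, 15) = 69
root (Jamal): min(92, -34, 39, 69) = -34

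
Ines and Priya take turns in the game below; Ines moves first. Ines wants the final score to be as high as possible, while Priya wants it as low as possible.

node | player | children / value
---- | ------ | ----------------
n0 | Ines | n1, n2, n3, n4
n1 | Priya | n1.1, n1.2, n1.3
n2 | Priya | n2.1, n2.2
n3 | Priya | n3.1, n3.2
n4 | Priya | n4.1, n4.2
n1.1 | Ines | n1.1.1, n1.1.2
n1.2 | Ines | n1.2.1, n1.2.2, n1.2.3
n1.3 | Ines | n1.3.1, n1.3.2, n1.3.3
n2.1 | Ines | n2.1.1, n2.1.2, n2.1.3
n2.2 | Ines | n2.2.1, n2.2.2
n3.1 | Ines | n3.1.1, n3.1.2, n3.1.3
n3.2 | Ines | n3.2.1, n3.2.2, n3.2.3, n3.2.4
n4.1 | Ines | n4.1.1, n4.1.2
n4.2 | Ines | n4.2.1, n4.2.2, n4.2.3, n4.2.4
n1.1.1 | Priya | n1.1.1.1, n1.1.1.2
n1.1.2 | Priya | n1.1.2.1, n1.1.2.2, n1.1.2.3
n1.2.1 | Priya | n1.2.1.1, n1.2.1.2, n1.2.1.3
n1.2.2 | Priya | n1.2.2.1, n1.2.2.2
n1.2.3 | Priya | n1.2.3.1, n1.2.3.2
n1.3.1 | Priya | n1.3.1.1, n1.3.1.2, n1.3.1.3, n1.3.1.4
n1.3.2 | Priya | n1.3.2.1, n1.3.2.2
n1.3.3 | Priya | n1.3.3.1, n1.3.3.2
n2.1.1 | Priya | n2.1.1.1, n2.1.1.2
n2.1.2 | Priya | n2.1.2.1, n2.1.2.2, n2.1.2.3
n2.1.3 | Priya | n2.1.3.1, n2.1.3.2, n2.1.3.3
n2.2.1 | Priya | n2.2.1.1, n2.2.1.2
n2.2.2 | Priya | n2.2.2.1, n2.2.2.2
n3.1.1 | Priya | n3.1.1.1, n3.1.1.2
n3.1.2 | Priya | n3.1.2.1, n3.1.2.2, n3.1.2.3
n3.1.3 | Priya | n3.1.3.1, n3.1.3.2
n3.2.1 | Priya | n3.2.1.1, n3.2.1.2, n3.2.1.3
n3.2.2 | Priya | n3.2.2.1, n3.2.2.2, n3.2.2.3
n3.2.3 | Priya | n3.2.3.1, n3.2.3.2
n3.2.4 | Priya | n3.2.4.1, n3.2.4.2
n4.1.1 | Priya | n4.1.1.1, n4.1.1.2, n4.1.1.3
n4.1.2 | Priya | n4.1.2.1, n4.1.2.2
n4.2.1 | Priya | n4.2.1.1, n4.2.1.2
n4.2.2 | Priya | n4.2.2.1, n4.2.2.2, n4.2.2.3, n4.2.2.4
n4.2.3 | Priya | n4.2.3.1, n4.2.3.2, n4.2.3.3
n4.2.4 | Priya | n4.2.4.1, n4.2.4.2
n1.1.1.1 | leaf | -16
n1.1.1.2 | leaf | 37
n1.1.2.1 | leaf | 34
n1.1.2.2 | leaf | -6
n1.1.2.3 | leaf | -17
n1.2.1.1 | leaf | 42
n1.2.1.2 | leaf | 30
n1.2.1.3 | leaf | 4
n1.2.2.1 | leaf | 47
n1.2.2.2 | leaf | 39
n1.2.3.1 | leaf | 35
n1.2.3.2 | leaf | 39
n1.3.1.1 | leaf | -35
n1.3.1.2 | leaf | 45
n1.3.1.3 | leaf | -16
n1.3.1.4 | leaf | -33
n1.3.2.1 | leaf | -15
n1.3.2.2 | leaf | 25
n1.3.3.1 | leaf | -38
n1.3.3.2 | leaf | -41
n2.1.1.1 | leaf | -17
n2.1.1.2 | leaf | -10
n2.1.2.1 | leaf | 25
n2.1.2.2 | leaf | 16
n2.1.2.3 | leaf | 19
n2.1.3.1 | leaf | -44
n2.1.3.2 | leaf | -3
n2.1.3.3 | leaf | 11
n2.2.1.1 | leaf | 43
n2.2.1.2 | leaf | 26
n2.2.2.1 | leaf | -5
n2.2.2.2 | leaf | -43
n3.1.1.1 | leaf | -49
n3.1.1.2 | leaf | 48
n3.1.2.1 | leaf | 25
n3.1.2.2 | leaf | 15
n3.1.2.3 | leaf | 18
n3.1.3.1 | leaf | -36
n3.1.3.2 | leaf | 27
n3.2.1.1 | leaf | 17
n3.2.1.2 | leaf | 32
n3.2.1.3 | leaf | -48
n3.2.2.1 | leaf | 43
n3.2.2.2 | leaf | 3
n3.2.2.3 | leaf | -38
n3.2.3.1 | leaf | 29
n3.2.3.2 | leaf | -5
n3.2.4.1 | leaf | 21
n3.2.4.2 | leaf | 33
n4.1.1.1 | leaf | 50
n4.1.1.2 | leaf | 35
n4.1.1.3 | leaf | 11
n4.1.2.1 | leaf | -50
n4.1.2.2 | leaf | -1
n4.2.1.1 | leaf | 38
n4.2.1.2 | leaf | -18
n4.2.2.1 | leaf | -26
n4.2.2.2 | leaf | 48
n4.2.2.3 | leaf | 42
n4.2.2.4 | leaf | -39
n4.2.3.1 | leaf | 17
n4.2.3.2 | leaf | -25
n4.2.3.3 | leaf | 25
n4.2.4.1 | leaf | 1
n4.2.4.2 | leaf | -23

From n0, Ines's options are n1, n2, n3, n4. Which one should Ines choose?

n1.1.1 (Priya): min(-16, 37) = -16
n1.1.2 (Priya): min(34, -6, -17) = -17
n1.1 (Ines): max(-16, -17) = -16
n1.2.1 (Priya): min(42, 30, 4) = 4
n1.2.2 (Priya): min(47, 39) = 39
n1.2.3 (Priya): min(35, 39) = 35
n1.2 (Ines): max(4, 39, 35) = 39
n1.3.1 (Priya): min(-35, 45, -16, -33) = -35
n1.3.2 (Priya): min(-15, 25) = -15
n1.3.3 (Priya): min(-38, -41) = -41
n1.3 (Ines): max(-35, -15, -41) = -15
n1 (Priya): min(-16, 39, -15) = -16
n2.1.1 (Priya): min(-17, -10) = -17
n2.1.2 (Priya): min(25, 16, 19) = 16
n2.1.3 (Priya): min(-44, -3, 11) = -44
n2.1 (Ines): max(-17, 16, -44) = 16
n2.2.1 (Priya): min(43, 26) = 26
n2.2.2 (Priya): min(-5, -43) = -43
n2.2 (Ines): max(26, -43) = 26
n2 (Priya): min(16, 26) = 16
n3.1.1 (Priya): min(-49, 48) = -49
n3.1.2 (Priya): min(25, 15, 18) = 15
n3.1.3 (Priya): min(-36, 27) = -36
n3.1 (Ines): max(-49, 15, -36) = 15
n3.2.1 (Priya): min(17, 32, -48) = -48
n3.2.2 (Priya): min(43, 3, -38) = -38
n3.2.3 (Priya): min(29, -5) = -5
n3.2.4 (Priya): min(21, 33) = 21
n3.2 (Ines): max(-48, -38, -5, 21) = 21
n3 (Priya): min(15, 21) = 15
n4.1.1 (Priya): min(50, 35, 11) = 11
n4.1.2 (Priya): min(-50, -1) = -50
n4.1 (Ines): max(11, -50) = 11
n4.2.1 (Priya): min(38, -18) = -18
n4.2.2 (Priya): min(-26, 48, 42, -39) = -39
n4.2.3 (Priya): min(17, -25, 25) = -25
n4.2.4 (Priya): min(1, -23) = -23
n4.2 (Ines): max(-18, -39, -25, -23) = -18
n4 (Priya): min(11, -18) = -18
n0 (Ines): max(-16, 16, 15, -18) = 16
Ines at n0 wants the highest of {n1=-16, n2=16, n3=15, n4=-18}, so chooses n2.

n2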